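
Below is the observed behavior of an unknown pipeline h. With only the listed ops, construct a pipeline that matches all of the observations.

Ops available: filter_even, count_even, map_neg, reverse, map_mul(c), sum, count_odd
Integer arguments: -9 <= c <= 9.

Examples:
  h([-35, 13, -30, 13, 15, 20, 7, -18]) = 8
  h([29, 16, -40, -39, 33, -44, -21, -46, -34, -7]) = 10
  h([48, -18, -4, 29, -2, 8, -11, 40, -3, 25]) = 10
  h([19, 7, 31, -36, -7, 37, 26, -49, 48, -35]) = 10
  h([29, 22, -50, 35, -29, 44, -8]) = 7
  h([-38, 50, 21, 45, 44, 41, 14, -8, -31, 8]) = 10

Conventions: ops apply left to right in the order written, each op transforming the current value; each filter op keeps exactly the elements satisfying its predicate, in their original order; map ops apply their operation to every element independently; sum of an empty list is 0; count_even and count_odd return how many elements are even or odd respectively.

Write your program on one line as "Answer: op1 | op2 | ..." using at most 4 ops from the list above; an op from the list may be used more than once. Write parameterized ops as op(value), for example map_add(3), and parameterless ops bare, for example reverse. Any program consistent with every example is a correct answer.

map_mul(2) | map_mul(4) | count_even

Check, running the answer program on each example:
  [-35, 13, -30, 13, 15, 20, 7, -18] -> [-70, 26, -60, 26, 30, 40, 14, -36] -> [-280, 104, -240, 104, 120, 160, 56, -144] -> 8
  [29, 16, -40, -39, 33, -44, -21, -46, -34, -7] -> [58, 32, -80, -78, 66, -88, -42, -92, -68, -14] -> [232, 128, -320, -312, 264, -352, -168, -368, -272, -56] -> 10
  [48, -18, -4, 29, -2, 8, -11, 40, -3, 25] -> [96, -36, -8, 58, -4, 16, -22, 80, -6, 50] -> [384, -144, -32, 232, -16, 64, -88, 320, -24, 200] -> 10
  [19, 7, 31, -36, -7, 37, 26, -49, 48, -35] -> [38, 14, 62, -72, -14, 74, 52, -98, 96, -70] -> [152, 56, 248, -288, -56, 296, 208, -392, 384, -280] -> 10
  [29, 22, -50, 35, -29, 44, -8] -> [58, 44, -100, 70, -58, 88, -16] -> [232, 176, -400, 280, -232, 352, -64] -> 7
  [-38, 50, 21, 45, 44, 41, 14, -8, -31, 8] -> [-76, 100, 42, 90, 88, 82, 28, -16, -62, 16] -> [-304, 400, 168, 360, 352, 328, 112, -64, -248, 64] -> 10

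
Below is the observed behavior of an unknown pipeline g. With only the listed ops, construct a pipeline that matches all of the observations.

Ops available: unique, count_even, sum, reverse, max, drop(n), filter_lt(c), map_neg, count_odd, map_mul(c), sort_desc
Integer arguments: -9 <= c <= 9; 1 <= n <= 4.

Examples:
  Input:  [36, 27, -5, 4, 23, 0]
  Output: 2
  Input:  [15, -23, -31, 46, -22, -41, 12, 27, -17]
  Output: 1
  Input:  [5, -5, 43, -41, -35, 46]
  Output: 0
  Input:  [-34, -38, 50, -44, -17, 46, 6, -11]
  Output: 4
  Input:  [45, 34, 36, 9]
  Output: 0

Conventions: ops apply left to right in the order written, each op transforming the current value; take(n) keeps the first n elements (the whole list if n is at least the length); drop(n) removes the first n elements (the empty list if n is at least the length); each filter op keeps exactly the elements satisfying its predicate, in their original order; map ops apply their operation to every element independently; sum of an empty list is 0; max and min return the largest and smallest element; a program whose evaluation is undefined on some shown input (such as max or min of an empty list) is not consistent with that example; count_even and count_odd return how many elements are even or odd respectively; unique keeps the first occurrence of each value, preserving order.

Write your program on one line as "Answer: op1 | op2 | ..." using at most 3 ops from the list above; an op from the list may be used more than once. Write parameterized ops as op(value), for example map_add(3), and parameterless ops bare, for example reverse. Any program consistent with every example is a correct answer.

filter_lt(9) | count_even

Check, running the answer program on each example:
  [36, 27, -5, 4, 23, 0] -> [-5, 4, 0] -> 2
  [15, -23, -31, 46, -22, -41, 12, 27, -17] -> [-23, -31, -22, -41, -17] -> 1
  [5, -5, 43, -41, -35, 46] -> [5, -5, -41, -35] -> 0
  [-34, -38, 50, -44, -17, 46, 6, -11] -> [-34, -38, -44, -17, 6, -11] -> 4
  [45, 34, 36, 9] -> [] -> 0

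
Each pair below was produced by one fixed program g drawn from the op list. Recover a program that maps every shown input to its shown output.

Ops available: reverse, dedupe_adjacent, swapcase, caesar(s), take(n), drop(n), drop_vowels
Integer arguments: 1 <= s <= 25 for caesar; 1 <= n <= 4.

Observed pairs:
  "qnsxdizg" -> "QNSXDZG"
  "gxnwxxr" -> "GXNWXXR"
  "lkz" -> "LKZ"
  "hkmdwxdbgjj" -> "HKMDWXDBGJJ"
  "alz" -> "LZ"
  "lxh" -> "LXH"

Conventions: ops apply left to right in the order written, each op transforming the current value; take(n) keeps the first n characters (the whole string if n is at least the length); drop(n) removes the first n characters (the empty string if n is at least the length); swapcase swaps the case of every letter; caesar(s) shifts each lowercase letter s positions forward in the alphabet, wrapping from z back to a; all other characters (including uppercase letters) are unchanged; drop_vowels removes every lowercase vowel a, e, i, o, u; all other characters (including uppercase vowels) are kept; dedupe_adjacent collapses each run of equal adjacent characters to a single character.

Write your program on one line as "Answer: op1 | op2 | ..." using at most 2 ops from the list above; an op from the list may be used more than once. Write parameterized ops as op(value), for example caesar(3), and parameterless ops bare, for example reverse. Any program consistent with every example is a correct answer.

drop_vowels | swapcase

Check, running the answer program on each example:
  "qnsxdizg" -> "qnsxdzg" -> "QNSXDZG"
  "gxnwxxr" -> "gxnwxxr" -> "GXNWXXR"
  "lkz" -> "lkz" -> "LKZ"
  "hkmdwxdbgjj" -> "hkmdwxdbgjj" -> "HKMDWXDBGJJ"
  "alz" -> "lz" -> "LZ"
  "lxh" -> "lxh" -> "LXH"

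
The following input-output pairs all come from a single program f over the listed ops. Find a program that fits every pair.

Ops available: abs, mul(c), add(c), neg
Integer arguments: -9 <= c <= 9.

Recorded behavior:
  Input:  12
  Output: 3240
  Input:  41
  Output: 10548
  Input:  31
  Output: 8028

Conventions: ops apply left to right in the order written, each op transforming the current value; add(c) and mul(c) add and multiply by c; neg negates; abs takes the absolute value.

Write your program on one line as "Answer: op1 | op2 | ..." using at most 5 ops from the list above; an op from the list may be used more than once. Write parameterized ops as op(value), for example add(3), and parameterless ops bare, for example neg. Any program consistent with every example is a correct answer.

mul(-7) | add(-6) | mul(4) | mul(9) | neg

Check, running the answer program on each example:
  12 -> -84 -> -90 -> -360 -> -3240 -> 3240
  41 -> -287 -> -293 -> -1172 -> -10548 -> 10548
  31 -> -217 -> -223 -> -892 -> -8028 -> 8028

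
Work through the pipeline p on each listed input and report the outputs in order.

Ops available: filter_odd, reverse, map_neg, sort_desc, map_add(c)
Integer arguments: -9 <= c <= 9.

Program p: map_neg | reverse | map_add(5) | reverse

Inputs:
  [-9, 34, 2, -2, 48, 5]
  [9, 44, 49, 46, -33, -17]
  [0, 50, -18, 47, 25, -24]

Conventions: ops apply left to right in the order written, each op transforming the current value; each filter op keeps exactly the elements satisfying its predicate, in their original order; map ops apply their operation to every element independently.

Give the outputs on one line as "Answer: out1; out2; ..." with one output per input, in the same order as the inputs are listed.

Execution, op by op:
  [-9, 34, 2, -2, 48, 5] -> [9, -34, -2, 2, -48, -5] -> [-5, -48, 2, -2, -34, 9] -> [0, -43, 7, 3, -29, 14] -> [14, -29, 3, 7, -43, 0]
  [9, 44, 49, 46, -33, -17] -> [-9, -44, -49, -46, 33, 17] -> [17, 33, -46, -49, -44, -9] -> [22, 38, -41, -44, -39, -4] -> [-4, -39, -44, -41, 38, 22]
  [0, 50, -18, 47, 25, -24] -> [0, -50, 18, -47, -25, 24] -> [24, -25, -47, 18, -50, 0] -> [29, -20, -42, 23, -45, 5] -> [5, -45, 23, -42, -20, 29]

[14, -29, 3, 7, -43, 0]; [-4, -39, -44, -41, 38, 22]; [5, -45, 23, -42, -20, 29]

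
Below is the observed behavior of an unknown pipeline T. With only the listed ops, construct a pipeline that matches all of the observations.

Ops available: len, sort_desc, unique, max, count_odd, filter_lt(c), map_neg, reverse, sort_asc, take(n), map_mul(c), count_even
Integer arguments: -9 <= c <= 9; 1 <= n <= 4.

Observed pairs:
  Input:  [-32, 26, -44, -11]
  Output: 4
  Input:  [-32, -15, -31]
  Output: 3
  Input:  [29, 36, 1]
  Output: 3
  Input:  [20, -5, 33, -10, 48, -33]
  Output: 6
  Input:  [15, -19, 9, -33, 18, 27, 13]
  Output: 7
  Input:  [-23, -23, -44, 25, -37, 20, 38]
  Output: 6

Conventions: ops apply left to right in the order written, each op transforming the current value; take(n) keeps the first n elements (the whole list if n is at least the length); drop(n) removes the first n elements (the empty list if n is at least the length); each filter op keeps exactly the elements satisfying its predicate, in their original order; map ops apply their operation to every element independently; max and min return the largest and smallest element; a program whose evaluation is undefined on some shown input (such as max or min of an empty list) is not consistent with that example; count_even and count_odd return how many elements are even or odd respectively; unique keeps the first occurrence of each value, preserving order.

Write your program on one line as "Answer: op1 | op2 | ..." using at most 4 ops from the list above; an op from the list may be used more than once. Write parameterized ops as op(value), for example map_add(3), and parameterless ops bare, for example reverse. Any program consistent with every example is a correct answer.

sort_desc | unique | map_mul(-8) | len

Check, running the answer program on each example:
  [-32, 26, -44, -11] -> [26, -11, -32, -44] -> [26, -11, -32, -44] -> [-208, 88, 256, 352] -> 4
  [-32, -15, -31] -> [-15, -31, -32] -> [-15, -31, -32] -> [120, 248, 256] -> 3
  [29, 36, 1] -> [36, 29, 1] -> [36, 29, 1] -> [-288, -232, -8] -> 3
  [20, -5, 33, -10, 48, -33] -> [48, 33, 20, -5, -10, -33] -> [48, 33, 20, -5, -10, -33] -> [-384, -264, -160, 40, 80, 264] -> 6
  [15, -19, 9, -33, 18, 27, 13] -> [27, 18, 15, 13, 9, -19, -33] -> [27, 18, 15, 13, 9, -19, -33] -> [-216, -144, -120, -104, -72, 152, 264] -> 7
  [-23, -23, -44, 25, -37, 20, 38] -> [38, 25, 20, -23, -23, -37, -44] -> [38, 25, 20, -23, -37, -44] -> [-304, -200, -160, 184, 296, 352] -> 6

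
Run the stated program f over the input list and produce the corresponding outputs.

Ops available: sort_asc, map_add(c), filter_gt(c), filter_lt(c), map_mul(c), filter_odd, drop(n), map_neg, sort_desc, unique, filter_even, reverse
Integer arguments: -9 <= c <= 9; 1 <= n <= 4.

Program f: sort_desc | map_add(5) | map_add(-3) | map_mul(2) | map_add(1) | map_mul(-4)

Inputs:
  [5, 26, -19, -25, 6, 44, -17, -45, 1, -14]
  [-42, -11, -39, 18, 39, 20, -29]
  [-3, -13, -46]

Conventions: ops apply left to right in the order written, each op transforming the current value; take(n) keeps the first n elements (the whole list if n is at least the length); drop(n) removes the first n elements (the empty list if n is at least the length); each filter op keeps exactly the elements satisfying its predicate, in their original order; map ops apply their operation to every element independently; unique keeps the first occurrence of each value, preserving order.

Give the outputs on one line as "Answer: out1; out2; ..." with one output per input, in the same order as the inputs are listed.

[-372, -228, -68, -60, -28, 92, 116, 132, 180, 340]; [-332, -180, -164, 68, 212, 292, 316]; [4, 84, 348]

Execution, op by op:
  [5, 26, -19, -25, 6, 44, -17, -45, 1, -14] -> [44, 26, 6, 5, 1, -14, -17, -19, -25, -45] -> [49, 31, 11, 10, 6, -9, -12, -14, -20, -40] -> [46, 28, 8, 7, 3, -12, -15, -17, -23, -43] -> [92, 56, 16, 14, 6, -24, -30, -34, -46, -86] -> [93, 57, 17, 15, 7, -23, -29, -33, -45, -85] -> [-372, -228, -68, -60, -28, 92, 116, 132, 180, 340]
  [-42, -11, -39, 18, 39, 20, -29] -> [39, 20, 18, -11, -29, -39, -42] -> [44, 25, 23, -6, -24, -34, -37] -> [41, 22, 20, -9, -27, -37, -40] -> [82, 44, 40, -18, -54, -74, -80] -> [83, 45, 41, -17, -53, -73, -79] -> [-332, -180, -164, 68, 212, 292, 316]
  [-3, -13, -46] -> [-3, -13, -46] -> [2, -8, -41] -> [-1, -11, -44] -> [-2, -22, -88] -> [-1, -21, -87] -> [4, 84, 348]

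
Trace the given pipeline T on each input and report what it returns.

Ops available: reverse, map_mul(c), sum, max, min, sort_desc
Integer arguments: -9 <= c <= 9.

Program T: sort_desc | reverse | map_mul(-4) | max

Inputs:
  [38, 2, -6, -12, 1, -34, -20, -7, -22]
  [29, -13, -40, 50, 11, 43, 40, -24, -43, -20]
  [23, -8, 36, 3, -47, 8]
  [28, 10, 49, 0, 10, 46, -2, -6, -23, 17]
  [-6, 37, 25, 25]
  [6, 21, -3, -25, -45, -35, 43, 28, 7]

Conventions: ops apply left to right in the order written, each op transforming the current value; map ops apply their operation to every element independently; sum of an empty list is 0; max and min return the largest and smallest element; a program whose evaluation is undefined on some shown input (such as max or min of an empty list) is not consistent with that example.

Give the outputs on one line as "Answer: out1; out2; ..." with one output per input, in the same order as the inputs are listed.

Execution, op by op:
  [38, 2, -6, -12, 1, -34, -20, -7, -22] -> [38, 2, 1, -6, -7, -12, -20, -22, -34] -> [-34, -22, -20, -12, -7, -6, 1, 2, 38] -> [136, 88, 80, 48, 28, 24, -4, -8, -152] -> 136
  [29, -13, -40, 50, 11, 43, 40, -24, -43, -20] -> [50, 43, 40, 29, 11, -13, -20, -24, -40, -43] -> [-43, -40, -24, -20, -13, 11, 29, 40, 43, 50] -> [172, 160, 96, 80, 52, -44, -116, -160, -172, -200] -> 172
  [23, -8, 36, 3, -47, 8] -> [36, 23, 8, 3, -8, -47] -> [-47, -8, 3, 8, 23, 36] -> [188, 32, -12, -32, -92, -144] -> 188
  [28, 10, 49, 0, 10, 46, -2, -6, -23, 17] -> [49, 46, 28, 17, 10, 10, 0, -2, -6, -23] -> [-23, -6, -2, 0, 10, 10, 17, 28, 46, 49] -> [92, 24, 8, 0, -40, -40, -68, -112, -184, -196] -> 92
  [-6, 37, 25, 25] -> [37, 25, 25, -6] -> [-6, 25, 25, 37] -> [24, -100, -100, -148] -> 24
  [6, 21, -3, -25, -45, -35, 43, 28, 7] -> [43, 28, 21, 7, 6, -3, -25, -35, -45] -> [-45, -35, -25, -3, 6, 7, 21, 28, 43] -> [180, 140, 100, 12, -24, -28, -84, -112, -172] -> 180

136; 172; 188; 92; 24; 180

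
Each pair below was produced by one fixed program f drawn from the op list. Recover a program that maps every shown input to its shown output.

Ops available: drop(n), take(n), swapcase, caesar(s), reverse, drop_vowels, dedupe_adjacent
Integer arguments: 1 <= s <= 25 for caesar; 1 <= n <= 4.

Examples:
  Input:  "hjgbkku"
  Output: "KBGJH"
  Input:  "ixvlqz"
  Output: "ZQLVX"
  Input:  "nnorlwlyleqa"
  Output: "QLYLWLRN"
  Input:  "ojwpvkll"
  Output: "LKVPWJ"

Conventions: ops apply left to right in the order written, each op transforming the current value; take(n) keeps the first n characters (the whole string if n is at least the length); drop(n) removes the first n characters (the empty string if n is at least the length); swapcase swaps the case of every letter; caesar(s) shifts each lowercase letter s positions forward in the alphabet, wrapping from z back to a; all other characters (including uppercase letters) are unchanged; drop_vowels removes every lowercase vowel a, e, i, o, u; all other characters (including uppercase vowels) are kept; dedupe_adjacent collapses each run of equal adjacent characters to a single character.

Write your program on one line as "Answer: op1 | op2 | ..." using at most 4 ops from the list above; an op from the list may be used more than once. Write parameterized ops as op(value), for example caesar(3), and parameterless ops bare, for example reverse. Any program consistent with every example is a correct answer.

drop_vowels | swapcase | reverse | dedupe_adjacent

Check, running the answer program on each example:
  "hjgbkku" -> "hjgbkk" -> "HJGBKK" -> "KKBGJH" -> "KBGJH"
  "ixvlqz" -> "xvlqz" -> "XVLQZ" -> "ZQLVX" -> "ZQLVX"
  "nnorlwlyleqa" -> "nnrlwlylq" -> "NNRLWLYLQ" -> "QLYLWLRNN" -> "QLYLWLRN"
  "ojwpvkll" -> "jwpvkll" -> "JWPVKLL" -> "LLKVPWJ" -> "LKVPWJ"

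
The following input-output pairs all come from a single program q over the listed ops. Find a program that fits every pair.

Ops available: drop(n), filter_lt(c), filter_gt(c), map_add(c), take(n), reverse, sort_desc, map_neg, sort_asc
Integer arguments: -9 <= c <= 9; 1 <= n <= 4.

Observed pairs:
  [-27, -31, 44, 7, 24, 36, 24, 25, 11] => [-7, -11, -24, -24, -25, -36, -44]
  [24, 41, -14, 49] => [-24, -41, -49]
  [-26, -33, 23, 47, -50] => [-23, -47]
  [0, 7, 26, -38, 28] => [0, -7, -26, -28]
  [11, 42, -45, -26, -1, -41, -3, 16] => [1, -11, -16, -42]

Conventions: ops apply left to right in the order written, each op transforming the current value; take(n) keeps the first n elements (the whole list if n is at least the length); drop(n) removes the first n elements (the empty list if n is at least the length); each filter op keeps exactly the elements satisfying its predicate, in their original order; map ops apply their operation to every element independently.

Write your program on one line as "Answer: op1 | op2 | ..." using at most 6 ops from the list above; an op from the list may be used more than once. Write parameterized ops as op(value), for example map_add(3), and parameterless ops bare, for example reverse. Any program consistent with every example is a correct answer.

filter_gt(-6) | filter_gt(-2) | map_neg | sort_asc | reverse

Check, running the answer program on each example:
  [-27, -31, 44, 7, 24, 36, 24, 25, 11] -> [44, 7, 24, 36, 24, 25, 11] -> [44, 7, 24, 36, 24, 25, 11] -> [-44, -7, -24, -36, -24, -25, -11] -> [-44, -36, -25, -24, -24, -11, -7] -> [-7, -11, -24, -24, -25, -36, -44]
  [24, 41, -14, 49] -> [24, 41, 49] -> [24, 41, 49] -> [-24, -41, -49] -> [-49, -41, -24] -> [-24, -41, -49]
  [-26, -33, 23, 47, -50] -> [23, 47] -> [23, 47] -> [-23, -47] -> [-47, -23] -> [-23, -47]
  [0, 7, 26, -38, 28] -> [0, 7, 26, 28] -> [0, 7, 26, 28] -> [0, -7, -26, -28] -> [-28, -26, -7, 0] -> [0, -7, -26, -28]
  [11, 42, -45, -26, -1, -41, -3, 16] -> [11, 42, -1, -3, 16] -> [11, 42, -1, 16] -> [-11, -42, 1, -16] -> [-42, -16, -11, 1] -> [1, -11, -16, -42]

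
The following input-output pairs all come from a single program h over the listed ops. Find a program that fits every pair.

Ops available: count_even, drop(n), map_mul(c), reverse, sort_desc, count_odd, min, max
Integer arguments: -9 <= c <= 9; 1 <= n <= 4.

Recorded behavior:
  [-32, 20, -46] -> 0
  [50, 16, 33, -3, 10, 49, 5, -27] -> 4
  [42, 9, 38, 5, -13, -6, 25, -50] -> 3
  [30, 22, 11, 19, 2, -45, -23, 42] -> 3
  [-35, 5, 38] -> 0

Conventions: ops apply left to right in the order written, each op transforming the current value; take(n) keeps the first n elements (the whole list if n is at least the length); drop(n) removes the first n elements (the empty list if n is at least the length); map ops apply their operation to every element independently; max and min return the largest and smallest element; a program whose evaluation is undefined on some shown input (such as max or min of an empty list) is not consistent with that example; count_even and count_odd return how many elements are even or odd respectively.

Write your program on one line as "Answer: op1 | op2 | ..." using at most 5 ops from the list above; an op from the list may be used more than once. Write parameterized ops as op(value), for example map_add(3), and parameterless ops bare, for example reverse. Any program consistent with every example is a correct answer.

drop(3) | reverse | sort_desc | count_odd

Check, running the answer program on each example:
  [-32, 20, -46] -> [] -> [] -> [] -> 0
  [50, 16, 33, -3, 10, 49, 5, -27] -> [-3, 10, 49, 5, -27] -> [-27, 5, 49, 10, -3] -> [49, 10, 5, -3, -27] -> 4
  [42, 9, 38, 5, -13, -6, 25, -50] -> [5, -13, -6, 25, -50] -> [-50, 25, -6, -13, 5] -> [25, 5, -6, -13, -50] -> 3
  [30, 22, 11, 19, 2, -45, -23, 42] -> [19, 2, -45, -23, 42] -> [42, -23, -45, 2, 19] -> [42, 19, 2, -23, -45] -> 3
  [-35, 5, 38] -> [] -> [] -> [] -> 0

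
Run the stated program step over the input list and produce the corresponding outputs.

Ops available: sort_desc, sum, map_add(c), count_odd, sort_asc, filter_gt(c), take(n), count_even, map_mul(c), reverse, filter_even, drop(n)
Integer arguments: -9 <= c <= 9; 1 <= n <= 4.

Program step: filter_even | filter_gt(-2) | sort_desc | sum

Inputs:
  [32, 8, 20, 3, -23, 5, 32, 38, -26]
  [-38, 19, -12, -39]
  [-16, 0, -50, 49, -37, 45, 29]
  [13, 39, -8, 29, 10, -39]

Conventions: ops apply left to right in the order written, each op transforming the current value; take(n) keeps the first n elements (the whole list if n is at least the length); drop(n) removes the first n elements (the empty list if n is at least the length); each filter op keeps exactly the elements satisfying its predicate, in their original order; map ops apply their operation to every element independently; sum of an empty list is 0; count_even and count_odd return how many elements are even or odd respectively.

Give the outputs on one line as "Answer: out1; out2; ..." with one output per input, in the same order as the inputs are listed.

130; 0; 0; 10

Execution, op by op:
  [32, 8, 20, 3, -23, 5, 32, 38, -26] -> [32, 8, 20, 32, 38, -26] -> [32, 8, 20, 32, 38] -> [38, 32, 32, 20, 8] -> 130
  [-38, 19, -12, -39] -> [-38, -12] -> [] -> [] -> 0
  [-16, 0, -50, 49, -37, 45, 29] -> [-16, 0, -50] -> [0] -> [0] -> 0
  [13, 39, -8, 29, 10, -39] -> [-8, 10] -> [10] -> [10] -> 10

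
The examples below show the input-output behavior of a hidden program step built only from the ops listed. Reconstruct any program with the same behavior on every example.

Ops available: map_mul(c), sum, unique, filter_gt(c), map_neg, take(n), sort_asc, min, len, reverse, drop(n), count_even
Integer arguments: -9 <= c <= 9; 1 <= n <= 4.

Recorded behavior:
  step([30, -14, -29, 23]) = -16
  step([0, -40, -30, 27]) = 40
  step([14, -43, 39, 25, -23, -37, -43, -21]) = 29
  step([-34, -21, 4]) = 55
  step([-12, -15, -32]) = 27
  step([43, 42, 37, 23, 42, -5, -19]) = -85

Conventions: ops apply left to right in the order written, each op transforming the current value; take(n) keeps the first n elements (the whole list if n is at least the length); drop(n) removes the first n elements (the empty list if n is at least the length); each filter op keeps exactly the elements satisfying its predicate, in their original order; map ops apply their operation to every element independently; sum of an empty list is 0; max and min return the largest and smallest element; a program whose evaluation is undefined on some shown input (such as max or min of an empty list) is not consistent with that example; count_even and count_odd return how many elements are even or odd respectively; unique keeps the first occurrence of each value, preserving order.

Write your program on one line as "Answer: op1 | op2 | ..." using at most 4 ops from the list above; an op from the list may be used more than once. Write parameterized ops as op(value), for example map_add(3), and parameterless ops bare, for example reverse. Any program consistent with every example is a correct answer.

take(2) | map_neg | sum

Check, running the answer program on each example:
  [30, -14, -29, 23] -> [30, -14] -> [-30, 14] -> -16
  [0, -40, -30, 27] -> [0, -40] -> [0, 40] -> 40
  [14, -43, 39, 25, -23, -37, -43, -21] -> [14, -43] -> [-14, 43] -> 29
  [-34, -21, 4] -> [-34, -21] -> [34, 21] -> 55
  [-12, -15, -32] -> [-12, -15] -> [12, 15] -> 27
  [43, 42, 37, 23, 42, -5, -19] -> [43, 42] -> [-43, -42] -> -85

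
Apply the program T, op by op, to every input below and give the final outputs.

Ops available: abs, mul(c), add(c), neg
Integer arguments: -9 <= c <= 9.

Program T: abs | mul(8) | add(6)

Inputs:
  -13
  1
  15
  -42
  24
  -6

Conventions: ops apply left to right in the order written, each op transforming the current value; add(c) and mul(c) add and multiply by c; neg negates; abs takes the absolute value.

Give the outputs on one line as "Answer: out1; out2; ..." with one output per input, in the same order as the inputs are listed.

Execution, op by op:
  -13 -> 13 -> 104 -> 110
  1 -> 1 -> 8 -> 14
  15 -> 15 -> 120 -> 126
  -42 -> 42 -> 336 -> 342
  24 -> 24 -> 192 -> 198
  -6 -> 6 -> 48 -> 54

110; 14; 126; 342; 198; 54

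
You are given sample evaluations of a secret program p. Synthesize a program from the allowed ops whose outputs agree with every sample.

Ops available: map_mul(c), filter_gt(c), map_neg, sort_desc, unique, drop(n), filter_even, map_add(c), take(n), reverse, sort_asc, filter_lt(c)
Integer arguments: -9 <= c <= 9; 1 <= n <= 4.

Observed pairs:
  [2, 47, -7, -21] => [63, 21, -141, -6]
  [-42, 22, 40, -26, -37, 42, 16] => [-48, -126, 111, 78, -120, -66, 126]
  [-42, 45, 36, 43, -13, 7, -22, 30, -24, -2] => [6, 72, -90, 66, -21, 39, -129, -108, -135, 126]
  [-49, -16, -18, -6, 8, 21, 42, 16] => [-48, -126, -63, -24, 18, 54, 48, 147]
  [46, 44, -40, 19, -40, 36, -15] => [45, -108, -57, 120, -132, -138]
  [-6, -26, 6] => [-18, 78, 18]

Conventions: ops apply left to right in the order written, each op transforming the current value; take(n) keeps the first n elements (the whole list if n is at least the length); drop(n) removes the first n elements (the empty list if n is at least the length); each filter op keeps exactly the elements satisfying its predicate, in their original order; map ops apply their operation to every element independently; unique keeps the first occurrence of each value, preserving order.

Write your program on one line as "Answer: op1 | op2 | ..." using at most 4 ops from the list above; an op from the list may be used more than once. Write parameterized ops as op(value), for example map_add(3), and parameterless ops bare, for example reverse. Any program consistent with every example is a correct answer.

unique | map_neg | map_mul(3) | reverse

Check, running the answer program on each example:
  [2, 47, -7, -21] -> [2, 47, -7, -21] -> [-2, -47, 7, 21] -> [-6, -141, 21, 63] -> [63, 21, -141, -6]
  [-42, 22, 40, -26, -37, 42, 16] -> [-42, 22, 40, -26, -37, 42, 16] -> [42, -22, -40, 26, 37, -42, -16] -> [126, -66, -120, 78, 111, -126, -48] -> [-48, -126, 111, 78, -120, -66, 126]
  [-42, 45, 36, 43, -13, 7, -22, 30, -24, -2] -> [-42, 45, 36, 43, -13, 7, -22, 30, -24, -2] -> [42, -45, -36, -43, 13, -7, 22, -30, 24, 2] -> [126, -135, -108, -129, 39, -21, 66, -90, 72, 6] -> [6, 72, -90, 66, -21, 39, -129, -108, -135, 126]
  [-49, -16, -18, -6, 8, 21, 42, 16] -> [-49, -16, -18, -6, 8, 21, 42, 16] -> [49, 16, 18, 6, -8, -21, -42, -16] -> [147, 48, 54, 18, -24, -63, -126, -48] -> [-48, -126, -63, -24, 18, 54, 48, 147]
  [46, 44, -40, 19, -40, 36, -15] -> [46, 44, -40, 19, 36, -15] -> [-46, -44, 40, -19, -36, 15] -> [-138, -132, 120, -57, -108, 45] -> [45, -108, -57, 120, -132, -138]
  [-6, -26, 6] -> [-6, -26, 6] -> [6, 26, -6] -> [18, 78, -18] -> [-18, 78, 18]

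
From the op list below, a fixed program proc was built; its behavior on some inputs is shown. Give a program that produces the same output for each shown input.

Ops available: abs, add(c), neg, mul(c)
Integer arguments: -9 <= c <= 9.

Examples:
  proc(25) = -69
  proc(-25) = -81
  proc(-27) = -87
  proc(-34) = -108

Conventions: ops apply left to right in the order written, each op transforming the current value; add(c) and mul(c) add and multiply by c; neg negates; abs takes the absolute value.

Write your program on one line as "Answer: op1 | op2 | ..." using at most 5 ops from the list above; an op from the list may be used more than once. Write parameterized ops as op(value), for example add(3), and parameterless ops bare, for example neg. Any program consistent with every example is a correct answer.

mul(-3) | add(6) | abs | neg

Check, running the answer program on each example:
  25 -> -75 -> -69 -> 69 -> -69
  -25 -> 75 -> 81 -> 81 -> -81
  -27 -> 81 -> 87 -> 87 -> -87
  -34 -> 102 -> 108 -> 108 -> -108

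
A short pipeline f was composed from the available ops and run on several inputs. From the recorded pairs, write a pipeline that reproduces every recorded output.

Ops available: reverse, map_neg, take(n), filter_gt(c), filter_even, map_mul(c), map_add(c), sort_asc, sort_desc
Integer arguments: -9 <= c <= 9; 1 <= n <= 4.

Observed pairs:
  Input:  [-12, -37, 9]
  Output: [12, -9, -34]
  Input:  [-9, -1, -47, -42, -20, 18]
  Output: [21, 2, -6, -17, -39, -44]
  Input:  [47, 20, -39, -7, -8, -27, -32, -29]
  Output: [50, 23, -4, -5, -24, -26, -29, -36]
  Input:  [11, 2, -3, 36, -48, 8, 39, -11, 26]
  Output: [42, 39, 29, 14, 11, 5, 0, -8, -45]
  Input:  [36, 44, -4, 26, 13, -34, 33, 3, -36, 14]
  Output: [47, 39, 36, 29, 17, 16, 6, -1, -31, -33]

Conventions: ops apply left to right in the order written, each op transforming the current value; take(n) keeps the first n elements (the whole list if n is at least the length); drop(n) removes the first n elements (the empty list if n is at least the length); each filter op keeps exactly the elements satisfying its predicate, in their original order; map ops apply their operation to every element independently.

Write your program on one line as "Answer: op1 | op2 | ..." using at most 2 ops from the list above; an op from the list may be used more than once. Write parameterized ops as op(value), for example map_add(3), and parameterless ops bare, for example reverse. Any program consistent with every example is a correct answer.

sort_desc | map_add(3)

Check, running the answer program on each example:
  [-12, -37, 9] -> [9, -12, -37] -> [12, -9, -34]
  [-9, -1, -47, -42, -20, 18] -> [18, -1, -9, -20, -42, -47] -> [21, 2, -6, -17, -39, -44]
  [47, 20, -39, -7, -8, -27, -32, -29] -> [47, 20, -7, -8, -27, -29, -32, -39] -> [50, 23, -4, -5, -24, -26, -29, -36]
  [11, 2, -3, 36, -48, 8, 39, -11, 26] -> [39, 36, 26, 11, 8, 2, -3, -11, -48] -> [42, 39, 29, 14, 11, 5, 0, -8, -45]
  [36, 44, -4, 26, 13, -34, 33, 3, -36, 14] -> [44, 36, 33, 26, 14, 13, 3, -4, -34, -36] -> [47, 39, 36, 29, 17, 16, 6, -1, -31, -33]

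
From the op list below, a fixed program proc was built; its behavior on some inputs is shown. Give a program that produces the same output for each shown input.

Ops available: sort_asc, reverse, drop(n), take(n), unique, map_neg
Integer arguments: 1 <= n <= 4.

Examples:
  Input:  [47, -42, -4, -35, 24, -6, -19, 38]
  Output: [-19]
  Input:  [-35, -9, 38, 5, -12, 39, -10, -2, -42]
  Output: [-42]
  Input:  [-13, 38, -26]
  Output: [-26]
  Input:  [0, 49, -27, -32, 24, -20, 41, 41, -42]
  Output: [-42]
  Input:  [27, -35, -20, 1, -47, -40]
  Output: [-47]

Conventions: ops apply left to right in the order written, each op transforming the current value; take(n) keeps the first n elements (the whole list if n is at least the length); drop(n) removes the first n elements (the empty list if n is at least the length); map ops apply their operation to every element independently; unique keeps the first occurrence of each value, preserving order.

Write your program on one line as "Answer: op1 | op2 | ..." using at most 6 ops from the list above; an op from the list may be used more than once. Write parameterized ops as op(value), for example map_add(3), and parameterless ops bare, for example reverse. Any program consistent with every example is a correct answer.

reverse | take(3) | sort_asc | unique | take(1)

Check, running the answer program on each example:
  [47, -42, -4, -35, 24, -6, -19, 38] -> [38, -19, -6, 24, -35, -4, -42, 47] -> [38, -19, -6] -> [-19, -6, 38] -> [-19, -6, 38] -> [-19]
  [-35, -9, 38, 5, -12, 39, -10, -2, -42] -> [-42, -2, -10, 39, -12, 5, 38, -9, -35] -> [-42, -2, -10] -> [-42, -10, -2] -> [-42, -10, -2] -> [-42]
  [-13, 38, -26] -> [-26, 38, -13] -> [-26, 38, -13] -> [-26, -13, 38] -> [-26, -13, 38] -> [-26]
  [0, 49, -27, -32, 24, -20, 41, 41, -42] -> [-42, 41, 41, -20, 24, -32, -27, 49, 0] -> [-42, 41, 41] -> [-42, 41, 41] -> [-42, 41] -> [-42]
  [27, -35, -20, 1, -47, -40] -> [-40, -47, 1, -20, -35, 27] -> [-40, -47, 1] -> [-47, -40, 1] -> [-47, -40, 1] -> [-47]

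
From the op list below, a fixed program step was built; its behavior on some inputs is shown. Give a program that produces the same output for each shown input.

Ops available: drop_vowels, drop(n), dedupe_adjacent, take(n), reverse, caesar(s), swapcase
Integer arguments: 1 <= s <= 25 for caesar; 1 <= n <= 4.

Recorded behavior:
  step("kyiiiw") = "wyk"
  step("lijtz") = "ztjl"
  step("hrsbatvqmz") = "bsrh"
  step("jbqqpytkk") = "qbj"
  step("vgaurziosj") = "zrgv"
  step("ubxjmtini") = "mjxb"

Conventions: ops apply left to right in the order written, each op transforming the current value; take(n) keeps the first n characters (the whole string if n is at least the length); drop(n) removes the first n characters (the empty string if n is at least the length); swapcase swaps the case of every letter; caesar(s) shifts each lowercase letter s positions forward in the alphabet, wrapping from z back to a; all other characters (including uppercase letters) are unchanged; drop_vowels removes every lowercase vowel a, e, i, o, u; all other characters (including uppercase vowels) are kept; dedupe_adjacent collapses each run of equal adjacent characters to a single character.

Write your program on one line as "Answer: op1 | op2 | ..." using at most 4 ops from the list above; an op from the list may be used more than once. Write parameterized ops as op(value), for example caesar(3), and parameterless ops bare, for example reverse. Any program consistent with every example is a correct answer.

drop_vowels | take(4) | reverse | dedupe_adjacent

Check, running the answer program on each example:
  "kyiiiw" -> "kyw" -> "kyw" -> "wyk" -> "wyk"
  "lijtz" -> "ljtz" -> "ljtz" -> "ztjl" -> "ztjl"
  "hrsbatvqmz" -> "hrsbtvqmz" -> "hrsb" -> "bsrh" -> "bsrh"
  "jbqqpytkk" -> "jbqqpytkk" -> "jbqq" -> "qqbj" -> "qbj"
  "vgaurziosj" -> "vgrzsj" -> "vgrz" -> "zrgv" -> "zrgv"
  "ubxjmtini" -> "bxjmtn" -> "bxjm" -> "mjxb" -> "mjxb"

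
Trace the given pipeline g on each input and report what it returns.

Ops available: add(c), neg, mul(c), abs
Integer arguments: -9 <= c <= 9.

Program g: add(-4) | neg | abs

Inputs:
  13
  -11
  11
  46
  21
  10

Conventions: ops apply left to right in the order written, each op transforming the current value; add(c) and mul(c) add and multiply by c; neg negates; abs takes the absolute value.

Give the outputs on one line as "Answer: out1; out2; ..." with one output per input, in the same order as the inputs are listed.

9; 15; 7; 42; 17; 6

Execution, op by op:
  13 -> 9 -> -9 -> 9
  -11 -> -15 -> 15 -> 15
  11 -> 7 -> -7 -> 7
  46 -> 42 -> -42 -> 42
  21 -> 17 -> -17 -> 17
  10 -> 6 -> -6 -> 6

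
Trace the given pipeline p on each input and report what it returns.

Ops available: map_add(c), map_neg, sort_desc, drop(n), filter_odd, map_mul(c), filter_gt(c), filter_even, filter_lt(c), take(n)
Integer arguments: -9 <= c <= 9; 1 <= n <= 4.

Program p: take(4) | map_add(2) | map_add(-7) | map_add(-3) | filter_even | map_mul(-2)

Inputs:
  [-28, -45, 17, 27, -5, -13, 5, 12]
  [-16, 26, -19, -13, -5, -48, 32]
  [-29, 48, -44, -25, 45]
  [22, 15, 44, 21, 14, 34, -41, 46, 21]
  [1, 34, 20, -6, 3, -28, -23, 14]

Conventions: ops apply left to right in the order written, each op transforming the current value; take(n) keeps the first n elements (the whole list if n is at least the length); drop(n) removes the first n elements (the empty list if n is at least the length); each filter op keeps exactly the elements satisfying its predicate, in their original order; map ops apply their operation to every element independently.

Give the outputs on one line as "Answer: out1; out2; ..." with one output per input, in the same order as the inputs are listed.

[72]; [48, -36]; [-80, 104]; [-28, -72]; [-52, -24, 28]

Execution, op by op:
  [-28, -45, 17, 27, -5, -13, 5, 12] -> [-28, -45, 17, 27] -> [-26, -43, 19, 29] -> [-33, -50, 12, 22] -> [-36, -53, 9, 19] -> [-36] -> [72]
  [-16, 26, -19, -13, -5, -48, 32] -> [-16, 26, -19, -13] -> [-14, 28, -17, -11] -> [-21, 21, -24, -18] -> [-24, 18, -27, -21] -> [-24, 18] -> [48, -36]
  [-29, 48, -44, -25, 45] -> [-29, 48, -44, -25] -> [-27, 50, -42, -23] -> [-34, 43, -49, -30] -> [-37, 40, -52, -33] -> [40, -52] -> [-80, 104]
  [22, 15, 44, 21, 14, 34, -41, 46, 21] -> [22, 15, 44, 21] -> [24, 17, 46, 23] -> [17, 10, 39, 16] -> [14, 7, 36, 13] -> [14, 36] -> [-28, -72]
  [1, 34, 20, -6, 3, -28, -23, 14] -> [1, 34, 20, -6] -> [3, 36, 22, -4] -> [-4, 29, 15, -11] -> [-7, 26, 12, -14] -> [26, 12, -14] -> [-52, -24, 28]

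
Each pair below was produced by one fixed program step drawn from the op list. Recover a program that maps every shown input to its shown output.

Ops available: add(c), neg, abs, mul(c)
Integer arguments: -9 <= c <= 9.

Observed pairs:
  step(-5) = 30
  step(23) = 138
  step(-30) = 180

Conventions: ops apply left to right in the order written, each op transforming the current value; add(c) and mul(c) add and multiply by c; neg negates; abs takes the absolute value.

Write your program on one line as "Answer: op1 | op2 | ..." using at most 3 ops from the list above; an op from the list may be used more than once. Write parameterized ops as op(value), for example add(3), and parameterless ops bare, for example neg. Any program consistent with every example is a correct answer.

mul(6) | abs

Check, running the answer program on each example:
  -5 -> -30 -> 30
  23 -> 138 -> 138
  -30 -> -180 -> 180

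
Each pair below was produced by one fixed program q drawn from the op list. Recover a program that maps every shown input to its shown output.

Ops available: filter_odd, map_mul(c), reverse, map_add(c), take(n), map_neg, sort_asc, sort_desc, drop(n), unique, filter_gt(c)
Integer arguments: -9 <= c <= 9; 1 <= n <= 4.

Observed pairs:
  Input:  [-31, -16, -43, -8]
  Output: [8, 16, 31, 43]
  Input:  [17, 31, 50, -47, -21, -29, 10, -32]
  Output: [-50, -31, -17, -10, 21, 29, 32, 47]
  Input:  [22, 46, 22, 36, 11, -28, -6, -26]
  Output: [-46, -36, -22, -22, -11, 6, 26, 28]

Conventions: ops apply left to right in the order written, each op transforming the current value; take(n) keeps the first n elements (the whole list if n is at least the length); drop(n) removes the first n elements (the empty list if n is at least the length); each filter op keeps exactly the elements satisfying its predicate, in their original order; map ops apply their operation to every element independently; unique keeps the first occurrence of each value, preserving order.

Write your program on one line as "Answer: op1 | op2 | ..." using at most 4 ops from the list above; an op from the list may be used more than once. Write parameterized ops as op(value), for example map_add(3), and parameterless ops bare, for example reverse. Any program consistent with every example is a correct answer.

reverse | map_neg | sort_asc

Check, running the answer program on each example:
  [-31, -16, -43, -8] -> [-8, -43, -16, -31] -> [8, 43, 16, 31] -> [8, 16, 31, 43]
  [17, 31, 50, -47, -21, -29, 10, -32] -> [-32, 10, -29, -21, -47, 50, 31, 17] -> [32, -10, 29, 21, 47, -50, -31, -17] -> [-50, -31, -17, -10, 21, 29, 32, 47]
  [22, 46, 22, 36, 11, -28, -6, -26] -> [-26, -6, -28, 11, 36, 22, 46, 22] -> [26, 6, 28, -11, -36, -22, -46, -22] -> [-46, -36, -22, -22, -11, 6, 26, 28]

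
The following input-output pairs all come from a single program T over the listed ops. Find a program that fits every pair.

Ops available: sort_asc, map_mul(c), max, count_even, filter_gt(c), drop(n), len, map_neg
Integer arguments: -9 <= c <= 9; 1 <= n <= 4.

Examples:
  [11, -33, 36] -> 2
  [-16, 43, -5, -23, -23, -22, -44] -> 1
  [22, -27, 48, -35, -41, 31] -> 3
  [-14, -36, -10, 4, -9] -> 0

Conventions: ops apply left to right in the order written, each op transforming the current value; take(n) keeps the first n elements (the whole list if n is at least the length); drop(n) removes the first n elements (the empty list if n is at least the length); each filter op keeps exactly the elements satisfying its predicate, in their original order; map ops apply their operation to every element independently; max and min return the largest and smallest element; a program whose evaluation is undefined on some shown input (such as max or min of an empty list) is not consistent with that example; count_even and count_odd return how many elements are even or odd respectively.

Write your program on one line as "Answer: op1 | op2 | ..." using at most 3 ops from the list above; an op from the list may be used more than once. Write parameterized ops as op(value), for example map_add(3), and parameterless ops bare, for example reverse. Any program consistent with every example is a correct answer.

filter_gt(5) | len

Check, running the answer program on each example:
  [11, -33, 36] -> [11, 36] -> 2
  [-16, 43, -5, -23, -23, -22, -44] -> [43] -> 1
  [22, -27, 48, -35, -41, 31] -> [22, 48, 31] -> 3
  [-14, -36, -10, 4, -9] -> [] -> 0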